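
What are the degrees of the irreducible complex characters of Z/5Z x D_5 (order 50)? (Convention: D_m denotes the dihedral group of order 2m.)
Dimensions: 1, 1, 1, 1, 1, 1, 1, 1, 1, 1, 2, 2, 2, 2, 2, 2, 2, 2, 2, 2

There are 20 irreducibles (= number of conjugacy classes). Their dimensions d_i satisfy sum d_i^2 = |G| = 50: 1 + 1 + 1 + 1 + 1 + 1 + 1 + 1 + 1 + 1 + 4 + 4 + 4 + 4 + 4 + 4 + 4 + 4 + 4 + 4 = 50. (For the product with Z/5Z: each of the 5 1-dim characters of Z/5Z tensors with each irrep of D_5, giving 5 copies of each D_5-dimension.)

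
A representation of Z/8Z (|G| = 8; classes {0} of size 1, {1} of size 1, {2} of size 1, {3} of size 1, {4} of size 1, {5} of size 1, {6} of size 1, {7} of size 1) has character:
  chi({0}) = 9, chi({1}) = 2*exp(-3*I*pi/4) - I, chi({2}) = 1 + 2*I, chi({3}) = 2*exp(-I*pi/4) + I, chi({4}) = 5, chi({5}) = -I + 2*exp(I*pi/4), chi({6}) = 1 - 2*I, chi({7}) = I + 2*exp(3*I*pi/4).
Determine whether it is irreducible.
Not irreducible (reducible): <chi, chi> = 17 > 1.

Reasoning: <chi, chi> = (1/|G|) sum_C |C| * |chi(C)|^2 = (1/8)[1*|9|^2 + 1*|2*exp(-3*I*pi/4) - I|^2 + 1*|1 + 2*I|^2 + 1*|2*exp(-I*pi/4) + I|^2 + 1*|5|^2 + 1*|-I + 2*exp(I*pi/4)|^2 + 1*|1 - 2*I|^2 + 1*|I + 2*exp(3*I*pi/4)|^2]
  = (1/8)[(81) + (5 + 2*exp(-I*pi/4) - 2*exp(-3*I*pi/4)) + (5) + (5 - 2*exp(I*pi/4) + 2*exp(3*I*pi/4)) + (25) + (5 - 2*exp(I*pi/4) + 2*exp(3*I*pi/4)) + (5) + (5 + 2*exp(-I*pi/4) - 2*exp(-3*I*pi/4))] = 136/8 = 17.
(Exp terms are combined using exp(i*s)*conj(exp(i*t)) = exp(i*(s-t)), and sums of them are collapsed using the identity that for every m > 1 the m distinct m-th roots of unity sum to 0, e.g. 1 + exp(2*I*pi/3) + exp(-2*I*pi/3) = 0.)
A character is irreducible iff <chi, chi> = 1, so this representation is reducible.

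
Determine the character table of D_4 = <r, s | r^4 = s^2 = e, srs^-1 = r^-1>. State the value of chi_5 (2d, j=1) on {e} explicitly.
Conjugacy classes: {e} of size 1, {r^2} of size 1, {r^1, r^3} of size 2, {s, sr^2, ...} of size 2, {sr, sr^3, ...} of size 2.
Character table:
  irrep \ class              {e} (size 1)  {r^2} (size 1)  {r^1, r^3} (size 2)  {s, sr^2, ...} (size 2)  {sr, sr^3, ...} (size 2)
  chi_1 (triv)               1             1               1                    1                        1                       
  chi_2 (sign: r->1, s->-1)  1             1               1                    -1                       -1                      
  chi_3 (r->-1, s->1)        1             1               -1                   1                        -1                      
  chi_4 (r->-1, s->-1)       1             1               -1                   -1                       1                       
  chi_5 (2d, j=1)            2             -2              0                    0                        0                       

Spot check: chi_5 (2d, j=1) on {e} = 2.

Explanation: D_4 has order 2*4 = 8 with 5 conjugacy classes, hence 5 irreducibles. Sum of squared dims 1 + 1 + 1 + 1 + 4 = 8 = |G|. Linear characters come from the abelianisation; the 2-dimensional irreps have character r^k -> 2*cos(2*pi*j*k/4), reflections -> 0.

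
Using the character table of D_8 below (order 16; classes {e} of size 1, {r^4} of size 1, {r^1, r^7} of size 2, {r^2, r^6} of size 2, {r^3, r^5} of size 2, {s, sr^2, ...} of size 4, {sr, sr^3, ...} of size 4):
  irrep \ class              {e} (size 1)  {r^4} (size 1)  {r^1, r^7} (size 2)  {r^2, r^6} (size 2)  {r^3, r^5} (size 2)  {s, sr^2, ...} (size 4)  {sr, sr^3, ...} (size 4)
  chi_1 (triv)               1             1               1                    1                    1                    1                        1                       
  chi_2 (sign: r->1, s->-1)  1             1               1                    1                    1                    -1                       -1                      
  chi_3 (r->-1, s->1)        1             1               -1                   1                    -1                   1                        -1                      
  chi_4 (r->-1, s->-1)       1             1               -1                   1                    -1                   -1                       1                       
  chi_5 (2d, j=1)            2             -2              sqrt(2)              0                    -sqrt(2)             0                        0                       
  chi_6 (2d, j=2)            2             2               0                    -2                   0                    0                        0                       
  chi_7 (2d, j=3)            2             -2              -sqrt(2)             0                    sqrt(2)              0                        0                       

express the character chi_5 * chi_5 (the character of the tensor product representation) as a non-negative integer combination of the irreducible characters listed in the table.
chi_5 tensor chi_5 = chi_1 + chi_2 + chi_6 (all other irreducibles have multiplicity 0).

Derivation: The character of a tensor product is the pointwise product (chi_5 * chi_5)(C) = chi_5(C) * chi_5(C):
  {e}: (2)*(2), {r^4}: (-2)*(-2), {r^1, r^7}: (sqrt(2))*(sqrt(2)), {r^2, r^6}: (0)*(0), {r^3, r^5}: (-sqrt(2))*(-sqrt(2)), {s, sr^2, ...}: (0)*(0), {sr, sr^3, ...}: (0)*(0)
so (chi_5 * chi_5) takes values
  {e} -> 4, {r^4} -> 4, {r^1, r^7} -> 2, {r^2, r^6} -> 0, {r^3, r^5} -> 2, {s, sr^2, ...} -> 0, {sr, sr^3, ...} -> 0.
Now take the inner product of this character with each irreducible chi from the table, <chi_5*chi_5, chi> = (1/16) sum_C |C| (chi_5*chi_5)(C) conj(chi(C)):
  <chi_5*chi_5, chi_1> = (1/16)[1*(4)*conj(1) + 1*(4)*conj(1) + 2*(2)*conj(1) + 2*(0)*conj(1) + 2*(2)*conj(1) + 4*(0)*conj(1) + 4*(0)*conj(1)]
      = (1/16)[(4) + (4) + (4) + (0) + (4) + (0) + (0)] = 16/16 = 1
  <chi_5*chi_5, chi_2> = (1/16)[1*(4)*conj(1) + 1*(4)*conj(1) + 2*(2)*conj(1) + 2*(0)*conj(1) + 2*(2)*conj(1) + 4*(0)*conj(-1) + 4*(0)*conj(-1)]
      = (1/16)[(4) + (4) + (4) + (0) + (4) + (0) + (0)] = 16/16 = 1
  <chi_5*chi_5, chi_3> = (1/16)[1*(4)*conj(1) + 1*(4)*conj(1) + 2*(2)*conj(-1) + 2*(0)*conj(1) + 2*(2)*conj(-1) + 4*(0)*conj(1) + 4*(0)*conj(-1)]
      = (1/16)[(4) + (4) + (-4) + (0) + (-4) + (0) + (0)] = 0/16 = 0
  <chi_5*chi_5, chi_4> = (1/16)[1*(4)*conj(1) + 1*(4)*conj(1) + 2*(2)*conj(-1) + 2*(0)*conj(1) + 2*(2)*conj(-1) + 4*(0)*conj(-1) + 4*(0)*conj(1)]
      = (1/16)[(4) + (4) + (-4) + (0) + (-4) + (0) + (0)] = 0/16 = 0
  <chi_5*chi_5, chi_5> = (1/16)[1*(4)*conj(2) + 1*(4)*conj(-2) + 2*(2)*conj(sqrt(2)) + 2*(0)*conj(0) + 2*(2)*conj(-sqrt(2)) + 4*(0)*conj(0) + 4*(0)*conj(0)]
      = (1/16)[(8) + (-8) + (4*sqrt(2)) + (0) + (-4*sqrt(2)) + (0) + (0)] = 0/16 = 0
  <chi_5*chi_5, chi_6> = (1/16)[1*(4)*conj(2) + 1*(4)*conj(2) + 2*(2)*conj(0) + 2*(0)*conj(-2) + 2*(2)*conj(0) + 4*(0)*conj(0) + 4*(0)*conj(0)]
      = (1/16)[(8) + (8) + (0) + (0) + (0) + (0) + (0)] = 16/16 = 1
  <chi_5*chi_5, chi_7> = (1/16)[1*(4)*conj(2) + 1*(4)*conj(-2) + 2*(2)*conj(-sqrt(2)) + 2*(0)*conj(0) + 2*(2)*conj(sqrt(2)) + 4*(0)*conj(0) + 4*(0)*conj(0)]
      = (1/16)[(8) + (-8) + (-4*sqrt(2)) + (0) + (4*sqrt(2)) + (0) + (0)] = 0/16 = 0
Hence the multiplicities are chi_1: 1, chi_2: 1, chi_6: 1. Dimension check: dim(chi_5)*dim(chi_5) = 2*2 = 4 and sum (mult * dim) = 1*1 + 1*1 + 1*2 = 4.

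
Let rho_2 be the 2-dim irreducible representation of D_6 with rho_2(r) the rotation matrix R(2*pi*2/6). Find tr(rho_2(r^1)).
chi_{rho_2}(r^1) = 2*cos(2*pi*2*1/6) = -1

Explanation: rho_2(r^1) is rotation by angle 2*pi*2*1/6, whose trace is 2*cos(2*pi*2*1/6) = -1.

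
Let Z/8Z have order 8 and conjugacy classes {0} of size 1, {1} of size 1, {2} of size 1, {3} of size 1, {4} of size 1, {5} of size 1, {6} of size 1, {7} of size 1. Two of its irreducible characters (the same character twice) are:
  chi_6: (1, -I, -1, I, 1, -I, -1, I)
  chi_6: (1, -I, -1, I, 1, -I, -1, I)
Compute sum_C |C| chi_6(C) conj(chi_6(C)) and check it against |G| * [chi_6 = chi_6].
Sum = 8 = |G| = 8; so <chi_6, chi_6> = 1 (norm-1 confirms irreducibility).

Solution. Compute term by term over conjugacy classes (|C| * chi_6(C) * conj(chi_6(C))):
  1*(1)*conj(1) + 1*(-I)*conj(-I) + 1*(-1)*conj(-1) + 1*(I)*conj(I) + 1*(1)*conj(1) + 1*(-I)*conj(-I) + 1*(-1)*conj(-1) + 1*(I)*conj(I)
  = (1) + (1) + (1) + (1) + (1) + (1) + (1) + (1)
  = 8.
(Exp terms are combined using exp(i*s)*conj(exp(i*t)) = exp(i*(s-t)), and sums of them are collapsed using the identity that for every m > 1 the m distinct m-th roots of unity sum to 0, e.g. 1 + exp(2*I*pi/3) + exp(-2*I*pi/3) = 0.)
Dividing by |G| = 8 gives 8/8 = 1, matching the row-orthogonality relation <chi_6, chi_6> = [chi_6 = chi_6].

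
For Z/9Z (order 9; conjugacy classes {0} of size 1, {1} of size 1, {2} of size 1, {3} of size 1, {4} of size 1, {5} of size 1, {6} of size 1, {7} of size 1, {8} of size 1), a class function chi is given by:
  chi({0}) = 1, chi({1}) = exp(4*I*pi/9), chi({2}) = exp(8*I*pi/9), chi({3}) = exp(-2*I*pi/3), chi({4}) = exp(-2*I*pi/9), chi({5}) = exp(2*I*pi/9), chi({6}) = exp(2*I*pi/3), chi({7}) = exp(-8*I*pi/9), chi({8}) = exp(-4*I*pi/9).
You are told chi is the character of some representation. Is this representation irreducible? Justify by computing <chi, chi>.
Irreducible: <chi, chi> = 1.

Reasoning: <chi, chi> = (1/|G|) sum_C |C| * |chi(C)|^2 = (1/9)[1*|1|^2 + 1*|exp(4*I*pi/9)|^2 + 1*|exp(8*I*pi/9)|^2 + 1*|exp(-2*I*pi/3)|^2 + 1*|exp(-2*I*pi/9)|^2 + 1*|exp(2*I*pi/9)|^2 + 1*|exp(2*I*pi/3)|^2 + 1*|exp(-8*I*pi/9)|^2 + 1*|exp(-4*I*pi/9)|^2]
  = (1/9)[(1) + (1) + (1) + (1) + (1) + (1) + (1) + (1) + (1)] = 9/9 = 1.
(Exp terms are combined using exp(i*s)*conj(exp(i*t)) = exp(i*(s-t)), and sums of them are collapsed using the identity that for every m > 1 the m distinct m-th roots of unity sum to 0, e.g. 1 + exp(2*I*pi/3) + exp(-2*I*pi/3) = 0.)
A character is irreducible iff <chi, chi> = 1, so this representation is irreducible.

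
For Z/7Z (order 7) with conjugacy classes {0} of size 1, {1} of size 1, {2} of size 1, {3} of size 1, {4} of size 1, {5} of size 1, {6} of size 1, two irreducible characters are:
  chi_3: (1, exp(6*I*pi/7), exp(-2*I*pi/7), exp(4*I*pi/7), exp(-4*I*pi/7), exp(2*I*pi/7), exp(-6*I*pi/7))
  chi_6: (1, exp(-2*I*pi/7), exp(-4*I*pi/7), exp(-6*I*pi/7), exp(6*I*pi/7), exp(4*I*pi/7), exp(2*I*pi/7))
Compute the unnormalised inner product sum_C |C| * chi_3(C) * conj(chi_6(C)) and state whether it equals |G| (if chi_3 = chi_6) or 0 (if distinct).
Sum = 0; so <chi_3, chi_6> = 0 (distinct irreducibles are orthogonal).

Details: Compute term by term over conjugacy classes (|C| * chi_3(C) * conj(chi_6(C))):
  1*(1)*conj(1) + 1*(exp(6*I*pi/7))*conj(exp(-2*I*pi/7)) + 1*(exp(-2*I*pi/7))*conj(exp(-4*I*pi/7)) + 1*(exp(4*I*pi/7))*conj(exp(-6*I*pi/7)) + 1*(exp(-4*I*pi/7))*conj(exp(6*I*pi/7)) + 1*(exp(2*I*pi/7))*conj(exp(4*I*pi/7)) + 1*(exp(-6*I*pi/7))*conj(exp(2*I*pi/7))
  = (1) + (exp(-6*I*pi/7)) + (exp(2*I*pi/7)) + (exp(-4*I*pi/7)) + (exp(4*I*pi/7)) + (exp(-2*I*pi/7)) + (exp(6*I*pi/7))
  = 0.
(Exp terms are combined using exp(i*s)*conj(exp(i*t)) = exp(i*(s-t)), and sums of them are collapsed using the identity that for every m > 1 the m distinct m-th roots of unity sum to 0, e.g. 1 + exp(2*I*pi/3) + exp(-2*I*pi/3) = 0.)
Dividing by |G| = 7 gives 0/7 = 0, matching the row-orthogonality relation <chi_3, chi_6> = [chi_3 = chi_6].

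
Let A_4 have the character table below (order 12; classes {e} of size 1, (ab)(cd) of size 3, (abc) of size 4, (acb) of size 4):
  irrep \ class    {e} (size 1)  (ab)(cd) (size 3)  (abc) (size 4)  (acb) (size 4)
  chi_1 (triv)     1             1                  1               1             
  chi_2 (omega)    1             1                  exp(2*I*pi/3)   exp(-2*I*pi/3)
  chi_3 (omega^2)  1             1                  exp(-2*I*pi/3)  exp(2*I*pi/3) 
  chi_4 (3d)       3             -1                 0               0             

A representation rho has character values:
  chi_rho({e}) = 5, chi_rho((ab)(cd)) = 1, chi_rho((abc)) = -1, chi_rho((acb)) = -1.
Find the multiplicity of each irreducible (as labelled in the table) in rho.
Multiplicities: chi_1: 0, chi_2: 1, chi_3: 1, chi_4: 1.

Derivation: Use <chi_rho, chi> = (1/|G|) sum_C |C| * chi_rho(C) * conj(chi(C)) with |G| = 12 for each irreducible chi in the table:
  <chi_rho, chi_1> = (1/12)[1*(5)*conj(1) + 3*(1)*conj(1) + 4*(-1)*conj(1) + 4*(-1)*conj(1)]
      = (1/12)[(5) + (3) + (-4) + (-4)] = 0/12 = 0
  <chi_rho, chi_2> = (1/12)[1*(5)*conj(1) + 3*(1)*conj(1) + 4*(-1)*conj(exp(2*I*pi/3)) + 4*(-1)*conj(exp(-2*I*pi/3))]
      = (1/12)[(5) + (3) + (4 + 4*exp(2*I*pi/3)) + (4 + 4*exp(-2*I*pi/3))] = 12/12 = 1
  <chi_rho, chi_3> = (1/12)[1*(5)*conj(1) + 3*(1)*conj(1) + 4*(-1)*conj(exp(-2*I*pi/3)) + 4*(-1)*conj(exp(2*I*pi/3))]
      = (1/12)[(5) + (3) + (4 + 4*exp(-2*I*pi/3)) + (4 + 4*exp(2*I*pi/3))] = 12/12 = 1
  <chi_rho, chi_4> = (1/12)[1*(5)*conj(3) + 3*(1)*conj(-1) + 4*(-1)*conj(0) + 4*(-1)*conj(0)]
      = (1/12)[(15) + (-3) + (0) + (0)] = 12/12 = 1
(Exp terms are combined using exp(i*s)*conj(exp(i*t)) = exp(i*(s-t)), and sums of them are collapsed using the identity that for every m > 1 the m distinct m-th roots of unity sum to 0, e.g. 1 + exp(2*I*pi/3) + exp(-2*I*pi/3) = 0.)
Dimension check: dim(rho) = sum (mult * dim) = 0*1 + 1*1 + 1*1 + 1*3 = 5 = chi_rho(e) = 5.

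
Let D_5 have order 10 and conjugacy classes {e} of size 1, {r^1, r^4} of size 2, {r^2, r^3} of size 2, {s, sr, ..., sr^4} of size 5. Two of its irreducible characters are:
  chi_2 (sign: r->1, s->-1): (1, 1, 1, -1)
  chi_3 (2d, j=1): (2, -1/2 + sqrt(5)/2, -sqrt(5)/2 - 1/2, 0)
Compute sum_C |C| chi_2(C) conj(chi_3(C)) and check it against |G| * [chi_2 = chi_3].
Sum = 0; so <chi_2, chi_3> = 0 (distinct irreducibles are orthogonal).

Justification: Compute term by term over conjugacy classes (|C| * chi_2(C) * conj(chi_3(C))):
  1*(1)*conj(2) + 2*(1)*conj(-1/2 + sqrt(5)/2) + 2*(1)*conj(-sqrt(5)/2 - 1/2) + 5*(-1)*conj(0)
  = (2) + (-1 + sqrt(5)) + (-sqrt(5) - 1) + (0)
  = 0.
Dividing by |G| = 10 gives 0/10 = 0, matching the row-orthogonality relation <chi_2, chi_3> = [chi_2 = chi_3].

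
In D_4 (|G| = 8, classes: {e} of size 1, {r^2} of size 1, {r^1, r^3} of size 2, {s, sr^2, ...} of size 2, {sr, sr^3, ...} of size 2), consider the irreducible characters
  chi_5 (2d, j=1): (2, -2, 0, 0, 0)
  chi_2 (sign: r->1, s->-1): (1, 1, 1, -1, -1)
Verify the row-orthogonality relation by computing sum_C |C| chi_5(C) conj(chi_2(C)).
Sum = 0; so <chi_5, chi_2> = 0 (distinct irreducibles are orthogonal).

Argument: Compute term by term over conjugacy classes (|C| * chi_5(C) * conj(chi_2(C))):
  1*(2)*conj(1) + 1*(-2)*conj(1) + 2*(0)*conj(1) + 2*(0)*conj(-1) + 2*(0)*conj(-1)
  = (2) + (-2) + (0) + (0) + (0)
  = 0.
Dividing by |G| = 8 gives 0/8 = 0, matching the row-orthogonality relation <chi_5, chi_2> = [chi_5 = chi_2].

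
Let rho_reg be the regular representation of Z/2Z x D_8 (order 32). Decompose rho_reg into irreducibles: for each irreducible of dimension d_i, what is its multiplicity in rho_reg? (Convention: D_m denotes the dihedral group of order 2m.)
Each irreducible V_i of dimension d_i appears with multiplicity d_i, i.e. rho_reg = (direct sum over all irreducibles V_i) d_i V_i. The irreducible dimensions for Z/2Z x D_8 are 1, 1, 1, 1, 1, 1, 1, 1, 2, 2, 2, 2, 2, 2: 8 irreducibles of dimension 1, each with multiplicity 1; 6 irreducibles of dimension 2, each with multiplicity 2. Total dimension 8*1*1 + 6*2*2 = 32 = |G|.

Explanation: General theorem: in the regular representation of a finite group G, each irreducible appears with multiplicity equal to its dimension. Check: dim(rho_reg) = sum d_i^2 = 1 + 1 + 1 + 1 + 1 + 1 + 1 + 1 + 4 + 4 + 4 + 4 + 4 + 4 = 32 = |G|.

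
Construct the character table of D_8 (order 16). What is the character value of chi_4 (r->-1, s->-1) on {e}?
Conjugacy classes: {e} of size 1, {r^4} of size 1, {r^1, r^7} of size 2, {r^2, r^6} of size 2, {r^3, r^5} of size 2, {s, sr^2, ...} of size 4, {sr, sr^3, ...} of size 4.
Character table:
  irrep \ class              {e} (size 1)  {r^4} (size 1)  {r^1, r^7} (size 2)  {r^2, r^6} (size 2)  {r^3, r^5} (size 2)  {s, sr^2, ...} (size 4)  {sr, sr^3, ...} (size 4)
  chi_1 (triv)               1             1               1                    1                    1                    1                        1                       
  chi_2 (sign: r->1, s->-1)  1             1               1                    1                    1                    -1                       -1                      
  chi_3 (r->-1, s->1)        1             1               -1                   1                    -1                   1                        -1                      
  chi_4 (r->-1, s->-1)       1             1               -1                   1                    -1                   -1                       1                       
  chi_5 (2d, j=1)            2             -2              sqrt(2)              0                    -sqrt(2)             0                        0                       
  chi_6 (2d, j=2)            2             2               0                    -2                   0                    0                        0                       
  chi_7 (2d, j=3)            2             -2              -sqrt(2)             0                    sqrt(2)              0                        0                       

Spot check: chi_4 (r->-1, s->-1) on {e} = 1.

Reasoning: D_8 has order 2*8 = 16 with 7 conjugacy classes, hence 7 irreducibles. Sum of squared dims 1 + 1 + 1 + 1 + 4 + 4 + 4 = 16 = |G|. Linear characters come from the abelianisation; the 2-dimensional irreps have character r^k -> 2*cos(2*pi*j*k/8), reflections -> 0.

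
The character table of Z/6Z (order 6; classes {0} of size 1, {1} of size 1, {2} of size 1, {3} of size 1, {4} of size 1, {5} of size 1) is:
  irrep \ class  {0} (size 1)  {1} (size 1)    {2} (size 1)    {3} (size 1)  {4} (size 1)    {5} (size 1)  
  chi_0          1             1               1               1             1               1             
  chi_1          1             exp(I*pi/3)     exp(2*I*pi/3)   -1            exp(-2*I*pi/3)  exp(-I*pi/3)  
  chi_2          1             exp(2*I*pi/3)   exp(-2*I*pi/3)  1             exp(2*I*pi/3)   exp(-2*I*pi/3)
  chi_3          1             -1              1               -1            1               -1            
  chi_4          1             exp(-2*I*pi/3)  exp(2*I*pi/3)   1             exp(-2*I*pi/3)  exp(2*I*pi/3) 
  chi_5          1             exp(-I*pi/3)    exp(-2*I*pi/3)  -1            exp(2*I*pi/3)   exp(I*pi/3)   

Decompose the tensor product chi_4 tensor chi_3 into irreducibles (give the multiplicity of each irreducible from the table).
chi_4 tensor chi_3 = chi_1 (all other irreducibles have multiplicity 0).

Reasoning: The character of a tensor product is the pointwise product (chi_4 * chi_3)(C) = chi_4(C) * chi_3(C):
  {0}: (1)*(1), {1}: (exp(-2*I*pi/3))*(-1), {2}: (exp(2*I*pi/3))*(1), {3}: (1)*(-1), {4}: (exp(-2*I*pi/3))*(1), {5}: (exp(2*I*pi/3))*(-1)
so (chi_4 * chi_3) takes values
  {0} -> 1, {1} -> -exp(-2*I*pi/3), {2} -> exp(2*I*pi/3), {3} -> -1, {4} -> exp(-2*I*pi/3), {5} -> -exp(2*I*pi/3).
Now take the inner product of this character with each irreducible chi from the table, <chi_4*chi_3, chi> = (1/6) sum_C |C| (chi_4*chi_3)(C) conj(chi(C)):
  <chi_4*chi_3, chi_0> = (1/6)[1*(1)*conj(1) + 1*(-exp(-2*I*pi/3))*conj(1) + 1*(exp(2*I*pi/3))*conj(1) + 1*(-1)*conj(1) + 1*(exp(-2*I*pi/3))*conj(1) + 1*(-exp(2*I*pi/3))*conj(1)]
      = (1/6)[(1) + (-exp(-2*I*pi/3)) + (exp(2*I*pi/3)) + (-1) + (exp(-2*I*pi/3)) + (-exp(2*I*pi/3))] = 0/6 = 0
  <chi_4*chi_3, chi_1> = (1/6)[1*(1)*conj(1) + 1*(-exp(-2*I*pi/3))*conj(exp(I*pi/3)) + 1*(exp(2*I*pi/3))*conj(exp(2*I*pi/3)) + 1*(-1)*conj(-1) + 1*(exp(-2*I*pi/3))*conj(exp(-2*I*pi/3)) + 1*(-exp(2*I*pi/3))*conj(exp(-I*pi/3))]
      = (1/6)[(1) + (1) + (1) + (1) + (1) + (1)] = 6/6 = 1
  <chi_4*chi_3, chi_2> = (1/6)[1*(1)*conj(1) + 1*(-exp(-2*I*pi/3))*conj(exp(2*I*pi/3)) + 1*(exp(2*I*pi/3))*conj(exp(-2*I*pi/3)) + 1*(-1)*conj(1) + 1*(exp(-2*I*pi/3))*conj(exp(2*I*pi/3)) + 1*(-exp(2*I*pi/3))*conj(exp(-2*I*pi/3))]
      = (1/6)[(1) + (-exp(2*I*pi/3)) + (exp(-2*I*pi/3)) + (-1) + (exp(2*I*pi/3)) + (-exp(-2*I*pi/3))] = 0/6 = 0
  <chi_4*chi_3, chi_3> = (1/6)[1*(1)*conj(1) + 1*(-exp(-2*I*pi/3))*conj(-1) + 1*(exp(2*I*pi/3))*conj(1) + 1*(-1)*conj(-1) + 1*(exp(-2*I*pi/3))*conj(1) + 1*(-exp(2*I*pi/3))*conj(-1)]
      = (1/6)[(1) + (exp(-2*I*pi/3)) + (exp(2*I*pi/3)) + (1) + (exp(-2*I*pi/3)) + (exp(2*I*pi/3))] = 0/6 = 0
  <chi_4*chi_3, chi_4> = (1/6)[1*(1)*conj(1) + 1*(-exp(-2*I*pi/3))*conj(exp(-2*I*pi/3)) + 1*(exp(2*I*pi/3))*conj(exp(2*I*pi/3)) + 1*(-1)*conj(1) + 1*(exp(-2*I*pi/3))*conj(exp(-2*I*pi/3)) + 1*(-exp(2*I*pi/3))*conj(exp(2*I*pi/3))]
      = (1/6)[(1) + (-1) + (1) + (-1) + (1) + (-1)] = 0/6 = 0
  <chi_4*chi_3, chi_5> = (1/6)[1*(1)*conj(1) + 1*(-exp(-2*I*pi/3))*conj(exp(-I*pi/3)) + 1*(exp(2*I*pi/3))*conj(exp(-2*I*pi/3)) + 1*(-1)*conj(-1) + 1*(exp(-2*I*pi/3))*conj(exp(2*I*pi/3)) + 1*(-exp(2*I*pi/3))*conj(exp(I*pi/3))]
      = (1/6)[(1) + (-exp(-I*pi/3)) + (exp(-2*I*pi/3)) + (1) + (exp(2*I*pi/3)) + (-exp(I*pi/3))] = 0/6 = 0
(Exp terms are combined using exp(i*s)*conj(exp(i*t)) = exp(i*(s-t)), and sums of them are collapsed using the identity that for every m > 1 the m distinct m-th roots of unity sum to 0, e.g. 1 + exp(2*I*pi/3) + exp(-2*I*pi/3) = 0.)
Hence the multiplicities are chi_1: 1. Dimension check: dim(chi_4)*dim(chi_3) = 1*1 = 1 and sum (mult * dim) = 1*1 = 1.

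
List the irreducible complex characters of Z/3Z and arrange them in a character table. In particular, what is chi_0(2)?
Character table of Z/3Z (irreps indexed chi_0,...,chi_2 with chi_k(m) = zeta_3^(k*m), zeta_3 = exp(2*pi*i/3)):
  irrep \ class  {0} (size 1)  {1} (size 1)    {2} (size 1)  
  chi_0          1             1               1             
  chi_1          1             exp(2*I*pi/3)   exp(-2*I*pi/3)
  chi_2          1             exp(-2*I*pi/3)  exp(2*I*pi/3) 

Spot check: chi_0(2) = zeta_3^(0*2) = zeta_3^0 = 1.

Derivation: Z/3Z is abelian, so all 3 irreducible complex representations are 1-dimensional. They are given by chi_k(m) = zeta_3^(k*m) for k = 0,...,2. Row orthogonality: sum_m chi_k(m) conj(chi_l(m)) = 3 * [k = l].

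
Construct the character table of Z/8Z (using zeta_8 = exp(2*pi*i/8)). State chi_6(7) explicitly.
Character table of Z/8Z (irreps indexed chi_0,...,chi_7 with chi_k(m) = zeta_8^(k*m), zeta_8 = exp(2*pi*i/8)):
  irrep \ class  {0} (size 1)  {1} (size 1)    {2} (size 1)  {3} (size 1)    {4} (size 1)  {5} (size 1)    {6} (size 1)  {7} (size 1)  
  chi_0          1             1               1             1               1             1               1             1             
  chi_1          1             exp(I*pi/4)     I             exp(3*I*pi/4)   -1            exp(-3*I*pi/4)  -I            exp(-I*pi/4)  
  chi_2          1             I               -1            -I              1             I               -1            -I            
  chi_3          1             exp(3*I*pi/4)   -I            exp(I*pi/4)     -1            exp(-I*pi/4)    I             exp(-3*I*pi/4)
  chi_4          1             -1              1             -1              1             -1              1             -1            
  chi_5          1             exp(-3*I*pi/4)  I             exp(-I*pi/4)    -1            exp(I*pi/4)     -I            exp(3*I*pi/4) 
  chi_6          1             -I              -1            I               1             -I              -1            I             
  chi_7          1             exp(-I*pi/4)    -I            exp(-3*I*pi/4)  -1            exp(3*I*pi/4)   I             exp(I*pi/4)   

Spot check: chi_6(7) = zeta_8^(6*7) = zeta_8^42 = I.

Z/8Z is abelian, so all 8 irreducible complex representations are 1-dimensional. They are given by chi_k(m) = zeta_8^(k*m) for k = 0,...,7. Row orthogonality: sum_m chi_k(m) conj(chi_l(m)) = 8 * [k = l].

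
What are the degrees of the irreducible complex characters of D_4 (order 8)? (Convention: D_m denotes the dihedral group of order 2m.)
Dimensions: 1, 1, 1, 1, 2

Why: There are 5 irreducibles (= number of conjugacy classes). Their dimensions d_i satisfy sum d_i^2 = |G| = 8: 1 + 1 + 1 + 1 + 4 = 8.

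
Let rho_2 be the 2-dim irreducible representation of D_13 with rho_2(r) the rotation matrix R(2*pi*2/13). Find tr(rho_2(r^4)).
chi_{rho_2}(r^4) = 2*cos(2*pi*2*4/13) = -2*cos(3*pi/13)

Solution. rho_2(r^4) is rotation by angle 2*pi*2*4/13, whose trace is 2*cos(2*pi*2*4/13) = -2*cos(3*pi/13).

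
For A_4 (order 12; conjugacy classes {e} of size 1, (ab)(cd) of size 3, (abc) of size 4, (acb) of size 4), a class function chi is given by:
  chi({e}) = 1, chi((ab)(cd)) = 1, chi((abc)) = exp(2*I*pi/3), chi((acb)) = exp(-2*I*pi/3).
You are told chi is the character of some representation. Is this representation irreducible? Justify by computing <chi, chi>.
Irreducible: <chi, chi> = 1.

Proof sketch: <chi, chi> = (1/|G|) sum_C |C| * |chi(C)|^2 = (1/12)[1*|1|^2 + 3*|1|^2 + 4*|exp(2*I*pi/3)|^2 + 4*|exp(-2*I*pi/3)|^2]
  = (1/12)[(1) + (3) + (4) + (4)] = 12/12 = 1.
(Exp terms are combined using exp(i*s)*conj(exp(i*t)) = exp(i*(s-t)), and sums of them are collapsed using the identity that for every m > 1 the m distinct m-th roots of unity sum to 0, e.g. 1 + exp(2*I*pi/3) + exp(-2*I*pi/3) = 0.)
A character is irreducible iff <chi, chi> = 1, so this representation is irreducible.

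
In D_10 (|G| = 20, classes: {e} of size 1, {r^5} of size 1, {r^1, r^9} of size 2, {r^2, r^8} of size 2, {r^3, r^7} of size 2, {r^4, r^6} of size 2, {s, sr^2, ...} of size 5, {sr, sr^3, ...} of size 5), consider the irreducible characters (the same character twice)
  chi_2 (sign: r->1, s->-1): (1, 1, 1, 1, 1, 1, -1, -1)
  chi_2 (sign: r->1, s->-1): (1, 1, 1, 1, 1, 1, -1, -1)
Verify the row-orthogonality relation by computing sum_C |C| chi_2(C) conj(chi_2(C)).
Sum = 20 = |G| = 20; so <chi_2, chi_2> = 1 (norm-1 confirms irreducibility).

Details: Compute term by term over conjugacy classes (|C| * chi_2(C) * conj(chi_2(C))):
  1*(1)*conj(1) + 1*(1)*conj(1) + 2*(1)*conj(1) + 2*(1)*conj(1) + 2*(1)*conj(1) + 2*(1)*conj(1) + 5*(-1)*conj(-1) + 5*(-1)*conj(-1)
  = (1) + (1) + (2) + (2) + (2) + (2) + (5) + (5)
  = 20.
Dividing by |G| = 20 gives 20/20 = 1, matching the row-orthogonality relation <chi_2, chi_2> = [chi_2 = chi_2].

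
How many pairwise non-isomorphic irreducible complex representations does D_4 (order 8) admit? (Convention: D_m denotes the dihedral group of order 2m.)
5

The number of irreducible complex representations of a finite group equals its number of conjugacy classes. D_4 has 5 conjugacy classes (n/2 + 3 for n even), so D_4 (order 8) has exactly 5 irreducible complex representations.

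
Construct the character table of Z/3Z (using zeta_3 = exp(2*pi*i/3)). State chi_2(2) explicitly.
Character table of Z/3Z (irreps indexed chi_0,...,chi_2 with chi_k(m) = zeta_3^(k*m), zeta_3 = exp(2*pi*i/3)):
  irrep \ class  {0} (size 1)  {1} (size 1)    {2} (size 1)  
  chi_0          1             1               1             
  chi_1          1             exp(2*I*pi/3)   exp(-2*I*pi/3)
  chi_2          1             exp(-2*I*pi/3)  exp(2*I*pi/3) 

Spot check: chi_2(2) = zeta_3^(2*2) = zeta_3^4 = exp(2*I*pi/3).

Argument: Z/3Z is abelian, so all 3 irreducible complex representations are 1-dimensional. They are given by chi_k(m) = zeta_3^(k*m) for k = 0,...,2. Row orthogonality: sum_m chi_k(m) conj(chi_l(m)) = 3 * [k = l].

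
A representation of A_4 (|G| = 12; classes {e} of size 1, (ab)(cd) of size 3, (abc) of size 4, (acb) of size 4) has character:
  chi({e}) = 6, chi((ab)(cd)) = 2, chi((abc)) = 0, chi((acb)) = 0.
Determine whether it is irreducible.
Not irreducible (reducible): <chi, chi> = 4 > 1.

Argument: <chi, chi> = (1/|G|) sum_C |C| * |chi(C)|^2 = (1/12)[1*|6|^2 + 3*|2|^2 + 4*|0|^2 + 4*|0|^2]
  = (1/12)[(36) + (12) + (0) + (0)] = 48/12 = 4.
(Exp terms are combined using exp(i*s)*conj(exp(i*t)) = exp(i*(s-t)), and sums of them are collapsed using the identity that for every m > 1 the m distinct m-th roots of unity sum to 0, e.g. 1 + exp(2*I*pi/3) + exp(-2*I*pi/3) = 0.)
A character is irreducible iff <chi, chi> = 1, so this representation is reducible.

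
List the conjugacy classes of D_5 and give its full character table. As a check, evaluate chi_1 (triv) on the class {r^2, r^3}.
Conjugacy classes: {e} of size 1, {r^1, r^4} of size 2, {r^2, r^3} of size 2, {s, sr, ..., sr^4} of size 5.
Character table:
  irrep \ class              {e} (size 1)  {r^1, r^4} (size 2)  {r^2, r^3} (size 2)  {s, sr, ..., sr^4} (size 5)
  chi_1 (triv)               1             1                    1                    1                          
  chi_2 (sign: r->1, s->-1)  1             1                    1                    -1                         
  chi_3 (2d, j=1)            2             -1/2 + sqrt(5)/2     -sqrt(5)/2 - 1/2     0                          
  chi_4 (2d, j=2)            2             -sqrt(5)/2 - 1/2     -1/2 + sqrt(5)/2     0                          

Spot check: chi_1 (triv) on {r^2, r^3} = 1.

Justification: D_5 has order 2*5 = 10 with 4 conjugacy classes, hence 4 irreducibles. Sum of squared dims 1 + 1 + 4 + 4 = 10 = |G|. Linear characters come from the abelianisation; the 2-dimensional irreps have character r^k -> 2*cos(2*pi*j*k/5), reflections -> 0.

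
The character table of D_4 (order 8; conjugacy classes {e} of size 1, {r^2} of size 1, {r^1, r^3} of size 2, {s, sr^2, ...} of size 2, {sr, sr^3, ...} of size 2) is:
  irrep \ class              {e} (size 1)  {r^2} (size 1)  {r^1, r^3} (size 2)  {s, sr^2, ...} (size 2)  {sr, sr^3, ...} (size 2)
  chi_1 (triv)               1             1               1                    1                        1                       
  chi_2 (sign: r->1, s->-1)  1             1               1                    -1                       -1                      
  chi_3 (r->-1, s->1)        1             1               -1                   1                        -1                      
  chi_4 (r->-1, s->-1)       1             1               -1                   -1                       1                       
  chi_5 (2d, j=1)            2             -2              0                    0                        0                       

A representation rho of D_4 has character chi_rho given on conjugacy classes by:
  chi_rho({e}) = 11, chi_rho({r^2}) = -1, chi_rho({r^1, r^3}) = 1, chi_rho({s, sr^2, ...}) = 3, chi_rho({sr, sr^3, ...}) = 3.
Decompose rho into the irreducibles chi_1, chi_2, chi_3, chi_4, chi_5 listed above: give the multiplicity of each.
Multiplicities: chi_1: 3, chi_2: 0, chi_3: 1, chi_4: 1, chi_5: 3.

Use <chi_rho, chi> = (1/|G|) sum_C |C| * chi_rho(C) * conj(chi(C)) with |G| = 8 for each irreducible chi in the table:
  <chi_rho, chi_1> = (1/8)[1*(11)*conj(1) + 1*(-1)*conj(1) + 2*(1)*conj(1) + 2*(3)*conj(1) + 2*(3)*conj(1)]
      = (1/8)[(11) + (-1) + (2) + (6) + (6)] = 24/8 = 3
  <chi_rho, chi_2> = (1/8)[1*(11)*conj(1) + 1*(-1)*conj(1) + 2*(1)*conj(1) + 2*(3)*conj(-1) + 2*(3)*conj(-1)]
      = (1/8)[(11) + (-1) + (2) + (-6) + (-6)] = 0/8 = 0
  <chi_rho, chi_3> = (1/8)[1*(11)*conj(1) + 1*(-1)*conj(1) + 2*(1)*conj(-1) + 2*(3)*conj(1) + 2*(3)*conj(-1)]
      = (1/8)[(11) + (-1) + (-2) + (6) + (-6)] = 8/8 = 1
  <chi_rho, chi_4> = (1/8)[1*(11)*conj(1) + 1*(-1)*conj(1) + 2*(1)*conj(-1) + 2*(3)*conj(-1) + 2*(3)*conj(1)]
      = (1/8)[(11) + (-1) + (-2) + (-6) + (6)] = 8/8 = 1
  <chi_rho, chi_5> = (1/8)[1*(11)*conj(2) + 1*(-1)*conj(-2) + 2*(1)*conj(0) + 2*(3)*conj(0) + 2*(3)*conj(0)]
      = (1/8)[(22) + (2) + (0) + (0) + (0)] = 24/8 = 3
Dimension check: dim(rho) = sum (mult * dim) = 3*1 + 0*1 + 1*1 + 1*1 + 3*2 = 11 = chi_rho(e) = 11.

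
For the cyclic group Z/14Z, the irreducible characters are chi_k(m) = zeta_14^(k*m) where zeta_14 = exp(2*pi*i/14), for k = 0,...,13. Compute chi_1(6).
chi_1(6) = zeta_14^6 = exp(6*I*pi/7)

Details: chi_1(6) = zeta_14^(1*6) = zeta_14^6. Since zeta_14^14 = 1, this equals zeta_14^6 = exp(2*pi*i*6/14) = exp(6*I*pi/7).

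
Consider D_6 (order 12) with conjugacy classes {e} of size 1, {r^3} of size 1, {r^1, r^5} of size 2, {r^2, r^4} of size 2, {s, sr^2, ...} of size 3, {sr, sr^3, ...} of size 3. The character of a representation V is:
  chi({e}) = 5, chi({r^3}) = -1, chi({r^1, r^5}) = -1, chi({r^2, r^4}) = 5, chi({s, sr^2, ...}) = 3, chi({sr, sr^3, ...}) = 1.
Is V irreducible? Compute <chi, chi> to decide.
Not irreducible (reducible): <chi, chi> = 9 > 1.

<chi, chi> = (1/|G|) sum_C |C| * |chi(C)|^2 = (1/12)[1*|5|^2 + 1*|-1|^2 + 2*|-1|^2 + 2*|5|^2 + 3*|3|^2 + 3*|1|^2]
  = (1/12)[(25) + (1) + (2) + (50) + (27) + (3)] = 108/12 = 9.
A character is irreducible iff <chi, chi> = 1, so this representation is reducible.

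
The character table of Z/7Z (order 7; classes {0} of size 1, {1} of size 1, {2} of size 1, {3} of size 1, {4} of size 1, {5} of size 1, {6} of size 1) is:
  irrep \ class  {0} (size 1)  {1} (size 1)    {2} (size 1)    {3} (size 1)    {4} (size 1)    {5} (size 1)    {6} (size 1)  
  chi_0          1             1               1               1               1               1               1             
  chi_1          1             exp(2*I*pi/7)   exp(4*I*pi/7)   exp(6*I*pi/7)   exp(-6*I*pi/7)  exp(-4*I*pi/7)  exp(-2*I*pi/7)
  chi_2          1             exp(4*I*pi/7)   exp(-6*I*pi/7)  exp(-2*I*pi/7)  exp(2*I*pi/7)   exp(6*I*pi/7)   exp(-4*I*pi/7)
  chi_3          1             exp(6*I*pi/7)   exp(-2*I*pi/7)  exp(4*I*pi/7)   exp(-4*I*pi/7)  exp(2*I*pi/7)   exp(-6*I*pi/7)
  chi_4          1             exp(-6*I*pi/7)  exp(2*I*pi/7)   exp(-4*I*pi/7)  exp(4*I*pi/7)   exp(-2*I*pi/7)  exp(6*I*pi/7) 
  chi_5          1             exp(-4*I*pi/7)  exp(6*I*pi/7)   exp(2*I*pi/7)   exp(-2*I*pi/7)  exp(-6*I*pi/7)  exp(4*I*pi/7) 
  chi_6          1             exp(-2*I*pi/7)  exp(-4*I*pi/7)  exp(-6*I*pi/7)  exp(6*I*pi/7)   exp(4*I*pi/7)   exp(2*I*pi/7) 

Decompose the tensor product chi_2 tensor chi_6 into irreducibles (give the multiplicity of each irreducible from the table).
chi_2 tensor chi_6 = chi_1 (all other irreducibles have multiplicity 0).

Explanation: The character of a tensor product is the pointwise product (chi_2 * chi_6)(C) = chi_2(C) * chi_6(C):
  {0}: (1)*(1), {1}: (exp(4*I*pi/7))*(exp(-2*I*pi/7)), {2}: (exp(-6*I*pi/7))*(exp(-4*I*pi/7)), {3}: (exp(-2*I*pi/7))*(exp(-6*I*pi/7)), {4}: (exp(2*I*pi/7))*(exp(6*I*pi/7)), {5}: (exp(6*I*pi/7))*(exp(4*I*pi/7)), {6}: (exp(-4*I*pi/7))*(exp(2*I*pi/7))
so (chi_2 * chi_6) takes values
  {0} -> 1, {1} -> exp(2*I*pi/7), {2} -> exp(4*I*pi/7), {3} -> exp(6*I*pi/7), {4} -> exp(-6*I*pi/7), {5} -> exp(-4*I*pi/7), {6} -> exp(-2*I*pi/7).
Now take the inner product of this character with each irreducible chi from the table, <chi_2*chi_6, chi> = (1/7) sum_C |C| (chi_2*chi_6)(C) conj(chi(C)):
  <chi_2*chi_6, chi_0> = (1/7)[1*(1)*conj(1) + 1*(exp(2*I*pi/7))*conj(1) + 1*(exp(4*I*pi/7))*conj(1) + 1*(exp(6*I*pi/7))*conj(1) + 1*(exp(-6*I*pi/7))*conj(1) + 1*(exp(-4*I*pi/7))*conj(1) + 1*(exp(-2*I*pi/7))*conj(1)]
      = (1/7)[(1) + (exp(2*I*pi/7)) + (exp(4*I*pi/7)) + (exp(6*I*pi/7)) + (exp(-6*I*pi/7)) + (exp(-4*I*pi/7)) + (exp(-2*I*pi/7))] = 0/7 = 0
  <chi_2*chi_6, chi_1> = (1/7)[1*(1)*conj(1) + 1*(exp(2*I*pi/7))*conj(exp(2*I*pi/7)) + 1*(exp(4*I*pi/7))*conj(exp(4*I*pi/7)) + 1*(exp(6*I*pi/7))*conj(exp(6*I*pi/7)) + 1*(exp(-6*I*pi/7))*conj(exp(-6*I*pi/7)) + 1*(exp(-4*I*pi/7))*conj(exp(-4*I*pi/7)) + 1*(exp(-2*I*pi/7))*conj(exp(-2*I*pi/7))]
      = (1/7)[(1) + (1) + (1) + (1) + (1) + (1) + (1)] = 7/7 = 1
  <chi_2*chi_6, chi_2> = (1/7)[1*(1)*conj(1) + 1*(exp(2*I*pi/7))*conj(exp(4*I*pi/7)) + 1*(exp(4*I*pi/7))*conj(exp(-6*I*pi/7)) + 1*(exp(6*I*pi/7))*conj(exp(-2*I*pi/7)) + 1*(exp(-6*I*pi/7))*conj(exp(2*I*pi/7)) + 1*(exp(-4*I*pi/7))*conj(exp(6*I*pi/7)) + 1*(exp(-2*I*pi/7))*conj(exp(-4*I*pi/7))]
      = (1/7)[(1) + (exp(-2*I*pi/7)) + (exp(-4*I*pi/7)) + (exp(-6*I*pi/7)) + (exp(6*I*pi/7)) + (exp(4*I*pi/7)) + (exp(2*I*pi/7))] = 0/7 = 0
  <chi_2*chi_6, chi_3> = (1/7)[1*(1)*conj(1) + 1*(exp(2*I*pi/7))*conj(exp(6*I*pi/7)) + 1*(exp(4*I*pi/7))*conj(exp(-2*I*pi/7)) + 1*(exp(6*I*pi/7))*conj(exp(4*I*pi/7)) + 1*(exp(-6*I*pi/7))*conj(exp(-4*I*pi/7)) + 1*(exp(-4*I*pi/7))*conj(exp(2*I*pi/7)) + 1*(exp(-2*I*pi/7))*conj(exp(-6*I*pi/7))]
      = (1/7)[(1) + (exp(-4*I*pi/7)) + (exp(6*I*pi/7)) + (exp(2*I*pi/7)) + (exp(-2*I*pi/7)) + (exp(-6*I*pi/7)) + (exp(4*I*pi/7))] = 0/7 = 0
  <chi_2*chi_6, chi_4> = (1/7)[1*(1)*conj(1) + 1*(exp(2*I*pi/7))*conj(exp(-6*I*pi/7)) + 1*(exp(4*I*pi/7))*conj(exp(2*I*pi/7)) + 1*(exp(6*I*pi/7))*conj(exp(-4*I*pi/7)) + 1*(exp(-6*I*pi/7))*conj(exp(4*I*pi/7)) + 1*(exp(-4*I*pi/7))*conj(exp(-2*I*pi/7)) + 1*(exp(-2*I*pi/7))*conj(exp(6*I*pi/7))]
      = (1/7)[(1) + (exp(-6*I*pi/7)) + (exp(2*I*pi/7)) + (exp(-4*I*pi/7)) + (exp(4*I*pi/7)) + (exp(-2*I*pi/7)) + (exp(6*I*pi/7))] = 0/7 = 0
  <chi_2*chi_6, chi_5> = (1/7)[1*(1)*conj(1) + 1*(exp(2*I*pi/7))*conj(exp(-4*I*pi/7)) + 1*(exp(4*I*pi/7))*conj(exp(6*I*pi/7)) + 1*(exp(6*I*pi/7))*conj(exp(2*I*pi/7)) + 1*(exp(-6*I*pi/7))*conj(exp(-2*I*pi/7)) + 1*(exp(-4*I*pi/7))*conj(exp(-6*I*pi/7)) + 1*(exp(-2*I*pi/7))*conj(exp(4*I*pi/7))]
      = (1/7)[(1) + (exp(6*I*pi/7)) + (exp(-2*I*pi/7)) + (exp(4*I*pi/7)) + (exp(-4*I*pi/7)) + (exp(2*I*pi/7)) + (exp(-6*I*pi/7))] = 0/7 = 0
  <chi_2*chi_6, chi_6> = (1/7)[1*(1)*conj(1) + 1*(exp(2*I*pi/7))*conj(exp(-2*I*pi/7)) + 1*(exp(4*I*pi/7))*conj(exp(-4*I*pi/7)) + 1*(exp(6*I*pi/7))*conj(exp(-6*I*pi/7)) + 1*(exp(-6*I*pi/7))*conj(exp(6*I*pi/7)) + 1*(exp(-4*I*pi/7))*conj(exp(4*I*pi/7)) + 1*(exp(-2*I*pi/7))*conj(exp(2*I*pi/7))]
      = (1/7)[(1) + (exp(4*I*pi/7)) + (exp(-6*I*pi/7)) + (exp(-2*I*pi/7)) + (exp(2*I*pi/7)) + (exp(6*I*pi/7)) + (exp(-4*I*pi/7))] = 0/7 = 0
(Exp terms are combined using exp(i*s)*conj(exp(i*t)) = exp(i*(s-t)), and sums of them are collapsed using the identity that for every m > 1 the m distinct m-th roots of unity sum to 0, e.g. 1 + exp(2*I*pi/3) + exp(-2*I*pi/3) = 0.)
Hence the multiplicities are chi_1: 1. Dimension check: dim(chi_2)*dim(chi_6) = 1*1 = 1 and sum (mult * dim) = 1*1 = 1.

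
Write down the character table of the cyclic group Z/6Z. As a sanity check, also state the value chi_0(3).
Character table of Z/6Z (irreps indexed chi_0,...,chi_5 with chi_k(m) = zeta_6^(k*m), zeta_6 = exp(2*pi*i/6)):
  irrep \ class  {0} (size 1)  {1} (size 1)    {2} (size 1)    {3} (size 1)  {4} (size 1)    {5} (size 1)  
  chi_0          1             1               1               1             1               1             
  chi_1          1             exp(I*pi/3)     exp(2*I*pi/3)   -1            exp(-2*I*pi/3)  exp(-I*pi/3)  
  chi_2          1             exp(2*I*pi/3)   exp(-2*I*pi/3)  1             exp(2*I*pi/3)   exp(-2*I*pi/3)
  chi_3          1             -1              1               -1            1               -1            
  chi_4          1             exp(-2*I*pi/3)  exp(2*I*pi/3)   1             exp(-2*I*pi/3)  exp(2*I*pi/3) 
  chi_5          1             exp(-I*pi/3)    exp(-2*I*pi/3)  -1            exp(2*I*pi/3)   exp(I*pi/3)   

Spot check: chi_0(3) = zeta_6^(0*3) = zeta_6^0 = 1.

Details: Z/6Z is abelian, so all 6 irreducible complex representations are 1-dimensional. They are given by chi_k(m) = zeta_6^(k*m) for k = 0,...,5. Row orthogonality: sum_m chi_k(m) conj(chi_l(m)) = 6 * [k = l].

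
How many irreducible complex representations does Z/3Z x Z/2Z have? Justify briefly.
6

The number of irreducible complex representations of a finite group equals its number of conjugacy classes. Z/3Z x Z/2Z is abelian of order 6, so every element is its own conjugacy class: 6 classes, so Z/3Z x Z/2Z (order 6) has exactly 6 irreducible complex representations.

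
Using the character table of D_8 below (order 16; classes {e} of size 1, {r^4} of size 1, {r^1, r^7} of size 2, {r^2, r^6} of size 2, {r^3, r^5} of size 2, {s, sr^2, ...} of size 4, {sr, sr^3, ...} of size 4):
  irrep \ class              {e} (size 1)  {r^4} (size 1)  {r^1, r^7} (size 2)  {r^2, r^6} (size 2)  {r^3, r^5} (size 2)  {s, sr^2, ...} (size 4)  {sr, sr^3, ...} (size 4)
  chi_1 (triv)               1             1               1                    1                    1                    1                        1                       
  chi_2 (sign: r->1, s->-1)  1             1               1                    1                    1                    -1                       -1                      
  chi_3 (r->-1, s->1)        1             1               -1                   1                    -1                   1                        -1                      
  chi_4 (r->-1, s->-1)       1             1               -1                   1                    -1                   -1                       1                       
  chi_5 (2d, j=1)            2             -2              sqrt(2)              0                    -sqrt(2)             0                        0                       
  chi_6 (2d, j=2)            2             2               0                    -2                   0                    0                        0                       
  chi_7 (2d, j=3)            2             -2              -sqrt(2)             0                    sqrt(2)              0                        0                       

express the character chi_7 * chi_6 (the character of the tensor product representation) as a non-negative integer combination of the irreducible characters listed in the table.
chi_7 tensor chi_6 = chi_5 + chi_7 (all other irreducibles have multiplicity 0).

Explanation: The character of a tensor product is the pointwise product (chi_7 * chi_6)(C) = chi_7(C) * chi_6(C):
  {e}: (2)*(2), {r^4}: (-2)*(2), {r^1, r^7}: (-sqrt(2))*(0), {r^2, r^6}: (0)*(-2), {r^3, r^5}: (sqrt(2))*(0), {s, sr^2, ...}: (0)*(0), {sr, sr^3, ...}: (0)*(0)
so (chi_7 * chi_6) takes values
  {e} -> 4, {r^4} -> -4, {r^1, r^7} -> 0, {r^2, r^6} -> 0, {r^3, r^5} -> 0, {s, sr^2, ...} -> 0, {sr, sr^3, ...} -> 0.
Now take the inner product of this character with each irreducible chi from the table, <chi_7*chi_6, chi> = (1/16) sum_C |C| (chi_7*chi_6)(C) conj(chi(C)):
  <chi_7*chi_6, chi_1> = (1/16)[1*(4)*conj(1) + 1*(-4)*conj(1) + 2*(0)*conj(1) + 2*(0)*conj(1) + 2*(0)*conj(1) + 4*(0)*conj(1) + 4*(0)*conj(1)]
      = (1/16)[(4) + (-4) + (0) + (0) + (0) + (0) + (0)] = 0/16 = 0
  <chi_7*chi_6, chi_2> = (1/16)[1*(4)*conj(1) + 1*(-4)*conj(1) + 2*(0)*conj(1) + 2*(0)*conj(1) + 2*(0)*conj(1) + 4*(0)*conj(-1) + 4*(0)*conj(-1)]
      = (1/16)[(4) + (-4) + (0) + (0) + (0) + (0) + (0)] = 0/16 = 0
  <chi_7*chi_6, chi_3> = (1/16)[1*(4)*conj(1) + 1*(-4)*conj(1) + 2*(0)*conj(-1) + 2*(0)*conj(1) + 2*(0)*conj(-1) + 4*(0)*conj(1) + 4*(0)*conj(-1)]
      = (1/16)[(4) + (-4) + (0) + (0) + (0) + (0) + (0)] = 0/16 = 0
  <chi_7*chi_6, chi_4> = (1/16)[1*(4)*conj(1) + 1*(-4)*conj(1) + 2*(0)*conj(-1) + 2*(0)*conj(1) + 2*(0)*conj(-1) + 4*(0)*conj(-1) + 4*(0)*conj(1)]
      = (1/16)[(4) + (-4) + (0) + (0) + (0) + (0) + (0)] = 0/16 = 0
  <chi_7*chi_6, chi_5> = (1/16)[1*(4)*conj(2) + 1*(-4)*conj(-2) + 2*(0)*conj(sqrt(2)) + 2*(0)*conj(0) + 2*(0)*conj(-sqrt(2)) + 4*(0)*conj(0) + 4*(0)*conj(0)]
      = (1/16)[(8) + (8) + (0) + (0) + (0) + (0) + (0)] = 16/16 = 1
  <chi_7*chi_6, chi_6> = (1/16)[1*(4)*conj(2) + 1*(-4)*conj(2) + 2*(0)*conj(0) + 2*(0)*conj(-2) + 2*(0)*conj(0) + 4*(0)*conj(0) + 4*(0)*conj(0)]
      = (1/16)[(8) + (-8) + (0) + (0) + (0) + (0) + (0)] = 0/16 = 0
  <chi_7*chi_6, chi_7> = (1/16)[1*(4)*conj(2) + 1*(-4)*conj(-2) + 2*(0)*conj(-sqrt(2)) + 2*(0)*conj(0) + 2*(0)*conj(sqrt(2)) + 4*(0)*conj(0) + 4*(0)*conj(0)]
      = (1/16)[(8) + (8) + (0) + (0) + (0) + (0) + (0)] = 16/16 = 1
Hence the multiplicities are chi_5: 1, chi_7: 1. Dimension check: dim(chi_7)*dim(chi_6) = 2*2 = 4 and sum (mult * dim) = 1*2 + 1*2 = 4.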